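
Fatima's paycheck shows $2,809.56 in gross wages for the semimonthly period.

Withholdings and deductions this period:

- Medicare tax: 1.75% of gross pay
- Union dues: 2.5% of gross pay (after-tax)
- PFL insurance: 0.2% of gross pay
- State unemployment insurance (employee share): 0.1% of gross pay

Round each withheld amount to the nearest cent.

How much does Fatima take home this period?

PFL insurance: $2,809.56 × 0.002 = $5.62
State unemployment insurance (employee share): $2,809.56 × 0.001 = $2.81
Medicare tax: $2,809.56 × 0.0175 = $49.17
Union dues: $2,809.56 × 0.025 = $70.24
Total deductions = $5.62 + $2.81 + $49.17 + $70.24 = $127.84
Net pay = $2,809.56 − $127.84 = $2,681.72

$2,681.72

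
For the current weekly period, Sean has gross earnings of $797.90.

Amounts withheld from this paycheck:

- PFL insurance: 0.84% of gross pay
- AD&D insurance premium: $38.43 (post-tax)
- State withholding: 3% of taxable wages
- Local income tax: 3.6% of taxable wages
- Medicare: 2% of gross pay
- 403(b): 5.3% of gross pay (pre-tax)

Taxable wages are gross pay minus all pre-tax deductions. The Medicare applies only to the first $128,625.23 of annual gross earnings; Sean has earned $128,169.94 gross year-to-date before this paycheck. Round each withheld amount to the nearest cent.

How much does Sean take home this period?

$651.50

403(b): $797.90 × 0.053 = $42.29
Taxable wages = $797.90 − $42.29 = $755.61
State withholding: $755.61 × 0.03 = $22.67
Local income tax: $755.61 × 0.036 = $27.20
PFL insurance: $797.90 × 0.0084 = $6.70
Medicare: only $128,625.23 − $128,169.94 = $455.29 of this check is subject → $455.29 × 0.02 = $9.11
AD&D insurance premium: $38.43
Total deductions = $42.29 + $22.67 + $27.20 + $6.70 + $9.11 + $38.43 = $146.40
Net pay = $797.90 − $146.40 = $651.50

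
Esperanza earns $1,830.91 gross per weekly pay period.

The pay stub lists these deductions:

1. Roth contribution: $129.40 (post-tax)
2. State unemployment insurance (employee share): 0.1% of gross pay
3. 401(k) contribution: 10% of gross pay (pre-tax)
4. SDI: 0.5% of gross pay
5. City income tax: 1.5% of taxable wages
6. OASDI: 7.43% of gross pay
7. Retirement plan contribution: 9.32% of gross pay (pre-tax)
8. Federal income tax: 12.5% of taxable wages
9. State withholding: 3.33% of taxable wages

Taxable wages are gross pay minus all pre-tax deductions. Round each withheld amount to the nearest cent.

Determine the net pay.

401(k) contribution: $1,830.91 × 0.1 = $183.09
Retirement plan contribution: $1,830.91 × 0.0932 = $170.64
Pre-tax total = $183.09 + $170.64 = $353.73
Taxable wages = $1,830.91 − $353.73 = $1,477.18
State withholding: $1,477.18 × 0.0333 = $49.19
Federal income tax: $1,477.18 × 0.125 = $184.65
City income tax: $1,477.18 × 0.015 = $22.16
SDI: $1,830.91 × 0.005 = $9.15
OASDI: $1,830.91 × 0.0743 = $136.04
State unemployment insurance (employee share): $1,830.91 × 0.001 = $1.83
Roth contribution: $129.40
Total deductions = $183.09 + $170.64 + $49.19 + $184.65 + $22.16 + $9.15 + $136.04 + $1.83 + $129.40 = $886.15
Net pay = $1,830.91 − $886.15 = $944.76

$944.76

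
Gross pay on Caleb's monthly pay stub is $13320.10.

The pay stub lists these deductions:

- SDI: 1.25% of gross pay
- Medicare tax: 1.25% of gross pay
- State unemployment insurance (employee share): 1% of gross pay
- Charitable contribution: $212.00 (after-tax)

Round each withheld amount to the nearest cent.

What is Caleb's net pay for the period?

Medicare tax: $13320.10 × 0.0125 = $166.50
State unemployment insurance (employee share): $13320.10 × 0.01 = $133.20
SDI: $13320.10 × 0.0125 = $166.50
Charitable contribution: $212.00
Total deductions = $166.50 + $133.20 + $166.50 + $212.00 = $678.20
Net pay = $13320.10 − $678.20 = $12641.90

$12641.90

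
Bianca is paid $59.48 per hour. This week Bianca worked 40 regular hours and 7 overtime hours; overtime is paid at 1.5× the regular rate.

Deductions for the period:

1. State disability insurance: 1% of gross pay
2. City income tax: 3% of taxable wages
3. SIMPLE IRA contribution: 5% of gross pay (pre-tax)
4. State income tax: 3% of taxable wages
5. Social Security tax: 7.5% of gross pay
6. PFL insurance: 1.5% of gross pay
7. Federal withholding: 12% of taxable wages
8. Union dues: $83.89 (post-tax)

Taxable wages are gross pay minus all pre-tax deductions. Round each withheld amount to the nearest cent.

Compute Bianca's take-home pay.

Regular pay: 40 × $59.48 = $2,379.20
Overtime pay: 7 × $59.48 × 1.5 = $624.54
Gross pay = $2,379.20 + $624.54 = $3,003.74
SIMPLE IRA contribution: $3,003.74 × 0.05 = $150.19
Taxable wages = $3,003.74 − $150.19 = $2,853.55
City income tax: $2,853.55 × 0.03 = $85.61
Federal withholding: $2,853.55 × 0.12 = $342.43
State income tax: $2,853.55 × 0.03 = $85.61
Social Security tax: $3,003.74 × 0.075 = $225.28
PFL insurance: $3,003.74 × 0.015 = $45.06
State disability insurance: $3,003.74 × 0.01 = $30.04
Union dues: $83.89
Total deductions = $150.19 + $85.61 + $342.43 + $85.61 + $225.28 + $45.06 + $30.04 + $83.89 = $1,048.11
Net pay = $3,003.74 − $1,048.11 = $1,955.63

$1,955.63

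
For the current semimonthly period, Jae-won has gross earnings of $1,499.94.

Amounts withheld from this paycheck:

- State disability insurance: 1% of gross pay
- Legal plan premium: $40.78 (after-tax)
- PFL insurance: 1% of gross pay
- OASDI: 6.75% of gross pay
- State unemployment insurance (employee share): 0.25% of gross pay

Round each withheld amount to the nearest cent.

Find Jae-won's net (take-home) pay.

$1,324.16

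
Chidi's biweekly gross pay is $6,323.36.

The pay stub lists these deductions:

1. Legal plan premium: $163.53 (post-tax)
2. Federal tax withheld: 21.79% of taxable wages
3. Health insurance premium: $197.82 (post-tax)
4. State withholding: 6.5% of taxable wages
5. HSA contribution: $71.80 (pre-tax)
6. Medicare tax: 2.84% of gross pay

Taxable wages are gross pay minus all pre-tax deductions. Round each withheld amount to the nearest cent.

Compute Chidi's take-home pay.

$3,942.07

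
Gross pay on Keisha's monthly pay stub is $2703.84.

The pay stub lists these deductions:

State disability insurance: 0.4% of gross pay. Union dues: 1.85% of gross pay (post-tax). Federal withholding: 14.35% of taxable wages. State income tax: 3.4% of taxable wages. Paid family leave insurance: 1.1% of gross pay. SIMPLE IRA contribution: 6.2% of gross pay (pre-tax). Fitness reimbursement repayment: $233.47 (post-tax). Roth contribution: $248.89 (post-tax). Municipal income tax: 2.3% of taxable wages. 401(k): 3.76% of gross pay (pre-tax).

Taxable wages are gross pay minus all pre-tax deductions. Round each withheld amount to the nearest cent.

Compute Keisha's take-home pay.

$1373.48

401(k): $2703.84 × 0.0376 = $101.66
SIMPLE IRA contribution: $2703.84 × 0.062 = $167.64
Pre-tax total = $101.66 + $167.64 = $269.30
Taxable wages = $2703.84 − $269.30 = $2434.54
Municipal income tax: $2434.54 × 0.023 = $55.99
State income tax: $2434.54 × 0.034 = $82.77
Federal withholding: $2434.54 × 0.1435 = $349.36
Paid family leave insurance: $2703.84 × 0.011 = $29.74
State disability insurance: $2703.84 × 0.004 = $10.82
Union dues: $2703.84 × 0.0185 = $50.02
Roth contribution: $248.89
Fitness reimbursement repayment: $233.47
Total deductions = $101.66 + $167.64 + $55.99 + $82.77 + $349.36 + $29.74 + $10.82 + $50.02 + $248.89 + $233.47 = $1330.36
Net pay = $2703.84 − $1330.36 = $1373.48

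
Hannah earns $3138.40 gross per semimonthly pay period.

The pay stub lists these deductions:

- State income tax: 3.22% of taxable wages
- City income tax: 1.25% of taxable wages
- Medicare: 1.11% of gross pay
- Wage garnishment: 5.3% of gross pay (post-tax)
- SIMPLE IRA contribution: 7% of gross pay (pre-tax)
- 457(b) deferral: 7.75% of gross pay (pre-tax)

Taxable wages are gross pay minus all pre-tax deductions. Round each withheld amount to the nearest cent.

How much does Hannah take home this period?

SIMPLE IRA contribution: $3138.40 × 0.07 = $219.69
457(b) deferral: $3138.40 × 0.0775 = $243.23
Pre-tax total = $219.69 + $243.23 = $462.92
Taxable wages = $3138.40 − $462.92 = $2675.48
City income tax: $2675.48 × 0.0125 = $33.44
State income tax: $2675.48 × 0.0322 = $86.15
Medicare: $3138.40 × 0.0111 = $34.84
Wage garnishment: $3138.40 × 0.053 = $166.34
Total deductions = $219.69 + $243.23 + $33.44 + $86.15 + $34.84 + $166.34 = $783.69
Net pay = $3138.40 − $783.69 = $2354.71

$2354.71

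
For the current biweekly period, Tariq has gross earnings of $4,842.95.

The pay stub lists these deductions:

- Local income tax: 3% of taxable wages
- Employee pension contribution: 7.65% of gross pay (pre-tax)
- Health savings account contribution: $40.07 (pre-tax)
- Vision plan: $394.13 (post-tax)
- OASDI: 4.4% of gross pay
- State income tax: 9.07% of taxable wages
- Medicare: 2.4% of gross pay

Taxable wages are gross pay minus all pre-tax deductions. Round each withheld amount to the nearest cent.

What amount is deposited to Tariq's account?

$3,173.95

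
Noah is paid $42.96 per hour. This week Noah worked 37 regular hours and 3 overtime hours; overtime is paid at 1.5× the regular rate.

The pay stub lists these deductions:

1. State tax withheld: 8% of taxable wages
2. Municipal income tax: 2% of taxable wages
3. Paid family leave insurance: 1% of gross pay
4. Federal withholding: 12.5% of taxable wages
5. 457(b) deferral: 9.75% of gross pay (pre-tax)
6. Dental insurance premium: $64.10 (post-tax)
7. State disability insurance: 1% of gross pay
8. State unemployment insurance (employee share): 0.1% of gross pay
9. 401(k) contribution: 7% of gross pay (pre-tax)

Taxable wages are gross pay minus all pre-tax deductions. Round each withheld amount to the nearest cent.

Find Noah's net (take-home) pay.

$1,048.72

Regular pay: 37 × $42.96 = $1,589.52
Overtime pay: 3 × $42.96 × 1.5 = $193.32
Gross pay = $1,589.52 + $193.32 = $1,782.84
457(b) deferral: $1,782.84 × 0.0975 = $173.83
401(k) contribution: $1,782.84 × 0.07 = $124.80
Pre-tax total = $173.83 + $124.80 = $298.63
Taxable wages = $1,782.84 − $298.63 = $1,484.21
State tax withheld: $1,484.21 × 0.08 = $118.74
Federal withholding: $1,484.21 × 0.125 = $185.53
Municipal income tax: $1,484.21 × 0.02 = $29.68
State disability insurance: $1,782.84 × 0.01 = $17.83
Paid family leave insurance: $1,782.84 × 0.01 = $17.83
State unemployment insurance (employee share): $1,782.84 × 0.001 = $1.78
Dental insurance premium: $64.10
Total deductions = $173.83 + $124.80 + $118.74 + $185.53 + $29.68 + $17.83 + $17.83 + $1.78 + $64.10 = $734.12
Net pay = $1,782.84 − $734.12 = $1,048.72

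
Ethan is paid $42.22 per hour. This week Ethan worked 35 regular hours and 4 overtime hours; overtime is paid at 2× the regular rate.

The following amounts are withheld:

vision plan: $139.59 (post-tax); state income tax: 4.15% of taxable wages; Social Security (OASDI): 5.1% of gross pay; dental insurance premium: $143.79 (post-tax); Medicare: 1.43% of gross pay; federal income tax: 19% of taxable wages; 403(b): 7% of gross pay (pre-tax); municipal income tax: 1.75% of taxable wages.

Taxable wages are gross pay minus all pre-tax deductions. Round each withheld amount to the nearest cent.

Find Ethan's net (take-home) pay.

$866.04

Regular pay: 35 × $42.22 = $1477.70
Overtime pay: 4 × $42.22 × 2 = $337.76
Gross pay = $1477.70 + $337.76 = $1815.46
403(b): $1815.46 × 0.07 = $127.08
Taxable wages = $1815.46 − $127.08 = $1688.38
State income tax: $1688.38 × 0.0415 = $70.07
Federal income tax: $1688.38 × 0.19 = $320.79
Municipal income tax: $1688.38 × 0.0175 = $29.55
Medicare: $1815.46 × 0.0143 = $25.96
Social Security (OASDI): $1815.46 × 0.051 = $92.59
Vision plan: $139.59
Dental insurance premium: $143.79
Total deductions = $127.08 + $70.07 + $320.79 + $29.55 + $25.96 + $92.59 + $139.59 + $143.79 = $949.42
Net pay = $1815.46 − $949.42 = $866.04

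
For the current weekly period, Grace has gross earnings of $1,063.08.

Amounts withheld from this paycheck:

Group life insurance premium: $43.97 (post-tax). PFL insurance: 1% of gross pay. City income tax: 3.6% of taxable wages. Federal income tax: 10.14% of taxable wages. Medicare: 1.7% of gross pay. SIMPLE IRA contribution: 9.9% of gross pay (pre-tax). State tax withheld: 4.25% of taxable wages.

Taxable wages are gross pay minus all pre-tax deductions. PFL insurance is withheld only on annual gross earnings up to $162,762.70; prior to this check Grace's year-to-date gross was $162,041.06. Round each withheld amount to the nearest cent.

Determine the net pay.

SIMPLE IRA contribution: $1,063.08 × 0.099 = $105.24
Taxable wages = $1,063.08 − $105.24 = $957.84
State tax withheld: $957.84 × 0.0425 = $40.71
City income tax: $957.84 × 0.036 = $34.48
Federal income tax: $957.84 × 0.1014 = $97.12
Medicare: $1,063.08 × 0.017 = $18.07
PFL insurance: only $162,762.70 − $162,041.06 = $721.64 of this check is subject → $721.64 × 0.01 = $7.22
Group life insurance premium: $43.97
Total deductions = $105.24 + $40.71 + $34.48 + $97.12 + $18.07 + $7.22 + $43.97 = $346.81
Net pay = $1,063.08 − $346.81 = $716.27

$716.27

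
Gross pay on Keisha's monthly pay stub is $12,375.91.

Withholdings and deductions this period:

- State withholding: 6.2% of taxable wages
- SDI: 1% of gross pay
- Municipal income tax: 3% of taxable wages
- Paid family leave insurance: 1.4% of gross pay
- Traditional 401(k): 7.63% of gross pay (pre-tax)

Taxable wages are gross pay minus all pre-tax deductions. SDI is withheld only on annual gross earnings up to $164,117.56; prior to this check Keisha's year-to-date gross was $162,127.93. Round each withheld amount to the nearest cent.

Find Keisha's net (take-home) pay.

$10,186.76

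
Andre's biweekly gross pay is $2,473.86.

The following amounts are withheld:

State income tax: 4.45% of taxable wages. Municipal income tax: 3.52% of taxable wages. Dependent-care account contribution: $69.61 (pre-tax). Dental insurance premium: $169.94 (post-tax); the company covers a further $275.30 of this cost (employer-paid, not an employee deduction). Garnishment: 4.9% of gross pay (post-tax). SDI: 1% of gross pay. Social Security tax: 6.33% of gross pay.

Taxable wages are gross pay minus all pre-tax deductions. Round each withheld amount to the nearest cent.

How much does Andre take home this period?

Dependent-care account contribution: $69.61
Taxable wages = $2,473.86 − $69.61 = $2,404.25
Municipal income tax: $2,404.25 × 0.0352 = $84.63
State income tax: $2,404.25 × 0.0445 = $106.99
Social Security tax: $2,473.86 × 0.0633 = $156.60
SDI: $2,473.86 × 0.01 = $24.74
Garnishment: $2,473.86 × 0.049 = $121.22
Dental insurance premium: $169.94
(Employer's $275.30 toward dental insurance premium is not withheld from the employee.)
Total deductions = $69.61 + $84.63 + $106.99 + $156.60 + $24.74 + $121.22 + $169.94 = $733.73
Net pay = $2,473.86 − $733.73 = $1,740.13

$1,740.13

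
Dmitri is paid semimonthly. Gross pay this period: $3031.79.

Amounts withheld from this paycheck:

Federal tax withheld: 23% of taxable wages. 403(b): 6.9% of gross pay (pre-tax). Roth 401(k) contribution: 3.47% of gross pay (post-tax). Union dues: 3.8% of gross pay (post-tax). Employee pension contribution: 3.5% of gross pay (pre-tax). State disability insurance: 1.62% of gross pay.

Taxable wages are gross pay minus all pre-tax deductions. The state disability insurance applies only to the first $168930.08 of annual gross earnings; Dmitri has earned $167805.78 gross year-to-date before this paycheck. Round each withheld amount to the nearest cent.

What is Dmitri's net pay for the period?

$1853.08

Employee pension contribution: $3031.79 × 0.035 = $106.11
403(b): $3031.79 × 0.069 = $209.19
Pre-tax total = $106.11 + $209.19 = $315.30
Taxable wages = $3031.79 − $315.30 = $2716.49
Federal tax withheld: $2716.49 × 0.23 = $624.79
State disability insurance: only $168930.08 − $167805.78 = $1124.30 of this check is subject → $1124.30 × 0.0162 = $18.21
Roth 401(k) contribution: $3031.79 × 0.0347 = $105.20
Union dues: $3031.79 × 0.038 = $115.21
Total deductions = $106.11 + $209.19 + $624.79 + $18.21 + $105.20 + $115.21 = $1178.71
Net pay = $3031.79 − $1178.71 = $1853.08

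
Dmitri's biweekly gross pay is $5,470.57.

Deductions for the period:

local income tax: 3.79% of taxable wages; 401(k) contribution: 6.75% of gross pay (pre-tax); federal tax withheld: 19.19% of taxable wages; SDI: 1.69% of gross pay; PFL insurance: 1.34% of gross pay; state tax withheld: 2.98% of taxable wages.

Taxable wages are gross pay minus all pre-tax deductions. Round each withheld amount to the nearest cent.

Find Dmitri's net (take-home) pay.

$3,611.25

401(k) contribution: $5,470.57 × 0.0675 = $369.26
Taxable wages = $5,470.57 − $369.26 = $5,101.31
Federal tax withheld: $5,101.31 × 0.1919 = $978.94
Local income tax: $5,101.31 × 0.0379 = $193.34
State tax withheld: $5,101.31 × 0.0298 = $152.02
PFL insurance: $5,470.57 × 0.0134 = $73.31
SDI: $5,470.57 × 0.0169 = $92.45
Total deductions = $369.26 + $978.94 + $193.34 + $152.02 + $73.31 + $92.45 = $1,859.32
Net pay = $5,470.57 − $1,859.32 = $3,611.25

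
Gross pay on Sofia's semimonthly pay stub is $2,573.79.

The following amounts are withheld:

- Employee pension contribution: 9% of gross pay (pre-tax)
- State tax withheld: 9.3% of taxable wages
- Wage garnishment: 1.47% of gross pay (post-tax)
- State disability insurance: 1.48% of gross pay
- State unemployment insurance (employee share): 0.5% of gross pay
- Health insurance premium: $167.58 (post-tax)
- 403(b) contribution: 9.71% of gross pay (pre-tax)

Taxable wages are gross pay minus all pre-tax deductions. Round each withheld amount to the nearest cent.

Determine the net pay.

Employee pension contribution: $2,573.79 × 0.09 = $231.64
403(b) contribution: $2,573.79 × 0.0971 = $249.92
Pre-tax total = $231.64 + $249.92 = $481.56
Taxable wages = $2,573.79 − $481.56 = $2,092.23
State tax withheld: $2,092.23 × 0.093 = $194.58
State disability insurance: $2,573.79 × 0.0148 = $38.09
State unemployment insurance (employee share): $2,573.79 × 0.005 = $12.87
Wage garnishment: $2,573.79 × 0.0147 = $37.83
Health insurance premium: $167.58
Total deductions = $231.64 + $249.92 + $194.58 + $38.09 + $12.87 + $37.83 + $167.58 = $932.51
Net pay = $2,573.79 − $932.51 = $1,641.28

$1,641.28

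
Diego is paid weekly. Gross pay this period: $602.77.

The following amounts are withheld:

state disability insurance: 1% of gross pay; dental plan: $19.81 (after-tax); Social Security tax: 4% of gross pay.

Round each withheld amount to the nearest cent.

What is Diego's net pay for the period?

Social Security tax: $602.77 × 0.04 = $24.11
State disability insurance: $602.77 × 0.01 = $6.03
Dental plan: $19.81
Total deductions = $24.11 + $6.03 + $19.81 = $49.95
Net pay = $602.77 − $49.95 = $552.82

$552.82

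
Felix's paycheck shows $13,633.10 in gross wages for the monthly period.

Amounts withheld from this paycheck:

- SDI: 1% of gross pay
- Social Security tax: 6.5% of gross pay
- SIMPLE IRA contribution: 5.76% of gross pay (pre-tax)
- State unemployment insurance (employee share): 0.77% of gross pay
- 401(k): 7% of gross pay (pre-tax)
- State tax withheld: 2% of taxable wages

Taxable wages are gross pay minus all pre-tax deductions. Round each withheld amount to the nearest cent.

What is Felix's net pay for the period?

401(k): $13,633.10 × 0.07 = $954.32
SIMPLE IRA contribution: $13,633.10 × 0.0576 = $785.27
Pre-tax total = $954.32 + $785.27 = $1,739.59
Taxable wages = $13,633.10 − $1,739.59 = $11,893.51
State tax withheld: $11,893.51 × 0.02 = $237.87
SDI: $13,633.10 × 0.01 = $136.33
State unemployment insurance (employee share): $13,633.10 × 0.0077 = $104.97
Social Security tax: $13,633.10 × 0.065 = $886.15
Total deductions = $954.32 + $785.27 + $237.87 + $136.33 + $104.97 + $886.15 = $3,104.91
Net pay = $13,633.10 − $3,104.91 = $10,528.19

$10,528.19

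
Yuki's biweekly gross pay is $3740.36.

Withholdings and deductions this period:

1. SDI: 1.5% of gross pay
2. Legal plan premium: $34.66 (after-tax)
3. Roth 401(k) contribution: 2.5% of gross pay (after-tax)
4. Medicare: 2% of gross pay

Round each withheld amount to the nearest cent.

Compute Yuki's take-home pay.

Medicare: $3740.36 × 0.02 = $74.81
SDI: $3740.36 × 0.015 = $56.11
Roth 401(k) contribution: $3740.36 × 0.025 = $93.51
Legal plan premium: $34.66
Total deductions = $74.81 + $56.11 + $93.51 + $34.66 = $259.09
Net pay = $3740.36 − $259.09 = $3481.27

$3481.27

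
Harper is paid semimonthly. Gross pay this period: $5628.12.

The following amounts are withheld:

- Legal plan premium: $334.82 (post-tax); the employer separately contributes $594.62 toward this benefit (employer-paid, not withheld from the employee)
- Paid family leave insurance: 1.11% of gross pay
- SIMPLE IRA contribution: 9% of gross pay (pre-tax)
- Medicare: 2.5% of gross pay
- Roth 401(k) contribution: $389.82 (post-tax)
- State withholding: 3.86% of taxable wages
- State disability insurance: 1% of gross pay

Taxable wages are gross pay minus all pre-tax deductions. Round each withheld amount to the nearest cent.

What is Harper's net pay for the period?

$3939.81

SIMPLE IRA contribution: $5628.12 × 0.09 = $506.53
Taxable wages = $5628.12 − $506.53 = $5121.59
State withholding: $5121.59 × 0.0386 = $197.69
Paid family leave insurance: $5628.12 × 0.0111 = $62.47
Medicare: $5628.12 × 0.025 = $140.70
State disability insurance: $5628.12 × 0.01 = $56.28
Roth 401(k) contribution: $389.82
Legal plan premium: $334.82
(Employer's $594.62 toward legal plan premium is not withheld from the employee.)
Total deductions = $506.53 + $197.69 + $62.47 + $140.70 + $56.28 + $389.82 + $334.82 = $1688.31
Net pay = $5628.12 − $1688.31 = $3939.81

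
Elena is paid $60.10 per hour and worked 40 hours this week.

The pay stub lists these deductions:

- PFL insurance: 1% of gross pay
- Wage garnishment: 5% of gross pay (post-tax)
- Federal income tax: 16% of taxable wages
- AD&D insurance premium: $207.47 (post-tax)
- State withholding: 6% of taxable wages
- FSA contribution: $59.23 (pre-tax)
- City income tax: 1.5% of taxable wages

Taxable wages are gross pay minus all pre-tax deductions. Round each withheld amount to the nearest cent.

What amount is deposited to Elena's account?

Gross pay: 40 × $60.10 = $2404.00
FSA contribution: $59.23
Taxable wages = $2404.00 − $59.23 = $2344.77
Federal income tax: $2344.77 × 0.16 = $375.16
State withholding: $2344.77 × 0.06 = $140.69
City income tax: $2344.77 × 0.015 = $35.17
PFL insurance: $2404.00 × 0.01 = $24.04
AD&D insurance premium: $207.47
Wage garnishment: $2404.00 × 0.05 = $120.20
Total deductions = $59.23 + $375.16 + $140.69 + $35.17 + $24.04 + $207.47 + $120.20 = $961.96
Net pay = $2404.00 − $961.96 = $1442.04

$1442.04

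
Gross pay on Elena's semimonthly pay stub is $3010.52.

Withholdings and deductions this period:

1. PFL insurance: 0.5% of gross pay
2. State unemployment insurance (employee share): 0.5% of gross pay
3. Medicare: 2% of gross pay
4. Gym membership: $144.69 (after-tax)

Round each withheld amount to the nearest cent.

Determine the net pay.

$2775.52

State unemployment insurance (employee share): $3010.52 × 0.005 = $15.05
Medicare: $3010.52 × 0.02 = $60.21
PFL insurance: $3010.52 × 0.005 = $15.05
Gym membership: $144.69
Total deductions = $15.05 + $60.21 + $15.05 + $144.69 = $235.00
Net pay = $3010.52 − $235.00 = $2775.52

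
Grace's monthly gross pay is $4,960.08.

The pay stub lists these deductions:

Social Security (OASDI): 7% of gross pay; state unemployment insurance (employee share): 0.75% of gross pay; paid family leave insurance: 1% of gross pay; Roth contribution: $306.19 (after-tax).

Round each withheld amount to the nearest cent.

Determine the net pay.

$4,219.88

State unemployment insurance (employee share): $4,960.08 × 0.0075 = $37.20
Paid family leave insurance: $4,960.08 × 0.01 = $49.60
Social Security (OASDI): $4,960.08 × 0.07 = $347.21
Roth contribution: $306.19
Total deductions = $37.20 + $49.60 + $347.21 + $306.19 = $740.20
Net pay = $4,960.08 − $740.20 = $4,219.88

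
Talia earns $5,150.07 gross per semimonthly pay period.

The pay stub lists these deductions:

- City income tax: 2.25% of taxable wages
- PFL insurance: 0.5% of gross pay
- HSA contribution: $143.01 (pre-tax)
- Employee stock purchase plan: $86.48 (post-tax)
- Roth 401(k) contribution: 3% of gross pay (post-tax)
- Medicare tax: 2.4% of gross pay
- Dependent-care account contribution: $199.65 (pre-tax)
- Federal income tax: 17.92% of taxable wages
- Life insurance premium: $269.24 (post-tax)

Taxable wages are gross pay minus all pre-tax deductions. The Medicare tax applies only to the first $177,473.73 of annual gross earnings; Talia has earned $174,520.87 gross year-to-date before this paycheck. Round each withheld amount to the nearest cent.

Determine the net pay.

HSA contribution: $143.01
Dependent-care account contribution: $199.65
Pre-tax total = $143.01 + $199.65 = $342.66
Taxable wages = $5,150.07 − $342.66 = $4,807.41
City income tax: $4,807.41 × 0.0225 = $108.17
Federal income tax: $4,807.41 × 0.1792 = $861.49
Medicare tax: only $177,473.73 − $174,520.87 = $2,952.86 of this check is subject → $2,952.86 × 0.024 = $70.87
PFL insurance: $5,150.07 × 0.005 = $25.75
Life insurance premium: $269.24
Employee stock purchase plan: $86.48
Roth 401(k) contribution: $5,150.07 × 0.03 = $154.50
Total deductions = $143.01 + $199.65 + $108.17 + $861.49 + $70.87 + $25.75 + $269.24 + $86.48 + $154.50 = $1,919.16
Net pay = $5,150.07 − $1,919.16 = $3,230.91

$3,230.91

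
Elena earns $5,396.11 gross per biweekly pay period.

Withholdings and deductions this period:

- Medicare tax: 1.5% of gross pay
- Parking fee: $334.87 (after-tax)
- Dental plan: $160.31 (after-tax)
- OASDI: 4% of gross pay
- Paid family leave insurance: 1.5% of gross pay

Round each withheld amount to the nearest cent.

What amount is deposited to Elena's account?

Paid family leave insurance: $5,396.11 × 0.015 = $80.94
Medicare tax: $5,396.11 × 0.015 = $80.94
OASDI: $5,396.11 × 0.04 = $215.84
Dental plan: $160.31
Parking fee: $334.87
Total deductions = $80.94 + $80.94 + $215.84 + $160.31 + $334.87 = $872.90
Net pay = $5,396.11 − $872.90 = $4,523.21

$4,523.21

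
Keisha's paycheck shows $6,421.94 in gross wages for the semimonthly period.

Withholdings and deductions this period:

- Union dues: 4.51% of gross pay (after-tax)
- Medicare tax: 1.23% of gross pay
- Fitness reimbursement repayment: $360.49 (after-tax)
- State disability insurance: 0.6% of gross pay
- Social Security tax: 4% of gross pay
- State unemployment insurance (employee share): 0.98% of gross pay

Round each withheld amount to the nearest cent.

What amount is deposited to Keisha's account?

$5,334.48

State disability insurance: $6,421.94 × 0.006 = $38.53
Medicare tax: $6,421.94 × 0.0123 = $78.99
Social Security tax: $6,421.94 × 0.04 = $256.88
State unemployment insurance (employee share): $6,421.94 × 0.0098 = $62.94
Fitness reimbursement repayment: $360.49
Union dues: $6,421.94 × 0.0451 = $289.63
Total deductions = $38.53 + $78.99 + $256.88 + $62.94 + $360.49 + $289.63 = $1,087.46
Net pay = $6,421.94 − $1,087.46 = $5,334.48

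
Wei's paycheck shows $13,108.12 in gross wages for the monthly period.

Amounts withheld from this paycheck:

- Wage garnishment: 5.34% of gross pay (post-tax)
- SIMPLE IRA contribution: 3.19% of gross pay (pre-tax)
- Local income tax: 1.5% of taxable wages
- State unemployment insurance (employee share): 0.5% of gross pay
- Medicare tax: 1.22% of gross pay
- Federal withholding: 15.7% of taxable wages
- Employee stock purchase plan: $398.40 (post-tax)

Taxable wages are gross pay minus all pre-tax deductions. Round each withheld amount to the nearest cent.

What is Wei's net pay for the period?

$9,183.46

SIMPLE IRA contribution: $13,108.12 × 0.0319 = $418.15
Taxable wages = $13,108.12 − $418.15 = $12,689.97
Local income tax: $12,689.97 × 0.015 = $190.35
Federal withholding: $12,689.97 × 0.157 = $1,992.33
Medicare tax: $13,108.12 × 0.0122 = $159.92
State unemployment insurance (employee share): $13,108.12 × 0.005 = $65.54
Employee stock purchase plan: $398.40
Wage garnishment: $13,108.12 × 0.0534 = $699.97
Total deductions = $418.15 + $190.35 + $1,992.33 + $159.92 + $65.54 + $398.40 + $699.97 = $3,924.66
Net pay = $13,108.12 − $3,924.66 = $9,183.46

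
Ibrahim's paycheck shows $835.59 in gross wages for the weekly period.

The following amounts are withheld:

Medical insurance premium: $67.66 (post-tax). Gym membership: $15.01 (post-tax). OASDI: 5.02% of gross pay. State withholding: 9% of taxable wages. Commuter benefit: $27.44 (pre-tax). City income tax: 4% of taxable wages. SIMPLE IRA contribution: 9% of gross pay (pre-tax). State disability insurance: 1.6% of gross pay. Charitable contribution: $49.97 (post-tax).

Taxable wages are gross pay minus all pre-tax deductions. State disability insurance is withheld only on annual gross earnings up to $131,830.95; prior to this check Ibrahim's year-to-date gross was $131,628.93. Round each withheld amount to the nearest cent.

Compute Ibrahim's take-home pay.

Commuter benefit: $27.44
SIMPLE IRA contribution: $835.59 × 0.09 = $75.20
Pre-tax total = $27.44 + $75.20 = $102.64
Taxable wages = $835.59 − $102.64 = $732.95
State withholding: $732.95 × 0.09 = $65.97
City income tax: $732.95 × 0.04 = $29.32
OASDI: $835.59 × 0.0502 = $41.95
State disability insurance: only $131,830.95 − $131,628.93 = $202.02 of this check is subject → $202.02 × 0.016 = $3.23
Gym membership: $15.01
Medical insurance premium: $67.66
Charitable contribution: $49.97
Total deductions = $27.44 + $75.20 + $65.97 + $29.32 + $41.95 + $3.23 + $15.01 + $67.66 + $49.97 = $375.75
Net pay = $835.59 − $375.75 = $459.84

$459.84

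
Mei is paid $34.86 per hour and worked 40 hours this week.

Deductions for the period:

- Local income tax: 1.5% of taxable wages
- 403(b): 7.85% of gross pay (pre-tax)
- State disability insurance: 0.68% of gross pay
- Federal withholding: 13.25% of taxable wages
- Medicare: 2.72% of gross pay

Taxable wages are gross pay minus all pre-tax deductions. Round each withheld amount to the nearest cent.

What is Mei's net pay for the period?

$1,048.01

Gross pay: 40 × $34.86 = $1,394.40
403(b): $1,394.40 × 0.0785 = $109.46
Taxable wages = $1,394.40 − $109.46 = $1,284.94
Local income tax: $1,284.94 × 0.015 = $19.27
Federal withholding: $1,284.94 × 0.1325 = $170.25
Medicare: $1,394.40 × 0.0272 = $37.93
State disability insurance: $1,394.40 × 0.0068 = $9.48
Total deductions = $109.46 + $19.27 + $170.25 + $37.93 + $9.48 = $346.39
Net pay = $1,394.40 − $346.39 = $1,048.01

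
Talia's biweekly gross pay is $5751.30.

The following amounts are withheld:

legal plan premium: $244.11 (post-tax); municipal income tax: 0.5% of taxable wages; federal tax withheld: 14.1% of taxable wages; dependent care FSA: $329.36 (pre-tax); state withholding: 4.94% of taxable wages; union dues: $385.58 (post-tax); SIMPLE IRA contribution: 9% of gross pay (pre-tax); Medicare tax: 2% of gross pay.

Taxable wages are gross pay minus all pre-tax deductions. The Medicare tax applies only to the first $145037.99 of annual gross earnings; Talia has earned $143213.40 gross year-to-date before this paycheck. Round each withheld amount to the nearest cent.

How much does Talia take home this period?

$3279.84

SIMPLE IRA contribution: $5751.30 × 0.09 = $517.62
Dependent care FSA: $329.36
Pre-tax total = $517.62 + $329.36 = $846.98
Taxable wages = $5751.30 − $846.98 = $4904.32
Municipal income tax: $4904.32 × 0.005 = $24.52
Federal tax withheld: $4904.32 × 0.141 = $691.51
State withholding: $4904.32 × 0.0494 = $242.27
Medicare tax: only $145037.99 − $143213.40 = $1824.59 of this check is subject → $1824.59 × 0.02 = $36.49
Legal plan premium: $244.11
Union dues: $385.58
Total deductions = $517.62 + $329.36 + $24.52 + $691.51 + $242.27 + $36.49 + $244.11 + $385.58 = $2471.46
Net pay = $5751.30 − $2471.46 = $3279.84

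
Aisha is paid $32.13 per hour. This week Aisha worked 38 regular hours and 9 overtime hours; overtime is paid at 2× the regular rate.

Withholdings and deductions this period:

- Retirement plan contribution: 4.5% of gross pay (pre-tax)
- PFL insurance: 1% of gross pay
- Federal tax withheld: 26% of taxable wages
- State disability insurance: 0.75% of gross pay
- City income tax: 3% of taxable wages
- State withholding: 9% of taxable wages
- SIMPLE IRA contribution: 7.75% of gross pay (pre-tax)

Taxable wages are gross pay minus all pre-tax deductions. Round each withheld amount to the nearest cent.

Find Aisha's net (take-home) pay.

Regular pay: 38 × $32.13 = $1,220.94
Overtime pay: 9 × $32.13 × 2 = $578.34
Gross pay = $1,220.94 + $578.34 = $1,799.28
Retirement plan contribution: $1,799.28 × 0.045 = $80.97
SIMPLE IRA contribution: $1,799.28 × 0.0775 = $139.44
Pre-tax total = $80.97 + $139.44 = $220.41
Taxable wages = $1,799.28 − $220.41 = $1,578.87
State withholding: $1,578.87 × 0.09 = $142.10
City income tax: $1,578.87 × 0.03 = $47.37
Federal tax withheld: $1,578.87 × 0.26 = $410.51
State disability insurance: $1,799.28 × 0.0075 = $13.49
PFL insurance: $1,799.28 × 0.01 = $17.99
Total deductions = $80.97 + $139.44 + $142.10 + $47.37 + $410.51 + $13.49 + $17.99 = $851.87
Net pay = $1,799.28 − $851.87 = $947.41

$947.41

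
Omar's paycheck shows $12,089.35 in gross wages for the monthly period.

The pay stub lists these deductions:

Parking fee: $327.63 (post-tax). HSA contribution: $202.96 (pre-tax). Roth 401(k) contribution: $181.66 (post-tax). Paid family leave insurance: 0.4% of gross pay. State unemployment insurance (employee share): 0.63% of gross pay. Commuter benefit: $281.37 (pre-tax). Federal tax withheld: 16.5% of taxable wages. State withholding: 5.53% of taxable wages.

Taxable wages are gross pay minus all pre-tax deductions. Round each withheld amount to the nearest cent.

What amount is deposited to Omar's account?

$8,414.62

Commuter benefit: $281.37
HSA contribution: $202.96
Pre-tax total = $281.37 + $202.96 = $484.33
Taxable wages = $12,089.35 − $484.33 = $11,605.02
Federal tax withheld: $11,605.02 × 0.165 = $1,914.83
State withholding: $11,605.02 × 0.0553 = $641.76
State unemployment insurance (employee share): $12,089.35 × 0.0063 = $76.16
Paid family leave insurance: $12,089.35 × 0.004 = $48.36
Roth 401(k) contribution: $181.66
Parking fee: $327.63
Total deductions = $281.37 + $202.96 + $1,914.83 + $641.76 + $76.16 + $48.36 + $181.66 + $327.63 = $3,674.73
Net pay = $12,089.35 − $3,674.73 = $8,414.62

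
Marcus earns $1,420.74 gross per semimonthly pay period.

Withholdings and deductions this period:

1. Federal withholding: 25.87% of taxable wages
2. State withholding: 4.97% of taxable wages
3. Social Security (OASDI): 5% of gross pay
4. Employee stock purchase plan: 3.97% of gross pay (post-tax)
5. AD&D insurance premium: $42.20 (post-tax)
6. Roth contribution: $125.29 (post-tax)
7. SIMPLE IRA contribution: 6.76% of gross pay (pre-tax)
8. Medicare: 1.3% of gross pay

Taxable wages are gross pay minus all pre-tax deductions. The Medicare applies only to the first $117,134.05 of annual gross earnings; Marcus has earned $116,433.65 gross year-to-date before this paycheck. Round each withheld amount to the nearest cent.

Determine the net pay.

$612.12

SIMPLE IRA contribution: $1,420.74 × 0.0676 = $96.04
Taxable wages = $1,420.74 − $96.04 = $1,324.70
State withholding: $1,324.70 × 0.0497 = $65.84
Federal withholding: $1,324.70 × 0.2587 = $342.70
Social Security (OASDI): $1,420.74 × 0.05 = $71.04
Medicare: only $117,134.05 − $116,433.65 = $700.40 of this check is subject → $700.40 × 0.013 = $9.11
Roth contribution: $125.29
AD&D insurance premium: $42.20
Employee stock purchase plan: $1,420.74 × 0.0397 = $56.40
Total deductions = $96.04 + $65.84 + $342.70 + $71.04 + $9.11 + $125.29 + $42.20 + $56.40 = $808.62
Net pay = $1,420.74 − $808.62 = $612.12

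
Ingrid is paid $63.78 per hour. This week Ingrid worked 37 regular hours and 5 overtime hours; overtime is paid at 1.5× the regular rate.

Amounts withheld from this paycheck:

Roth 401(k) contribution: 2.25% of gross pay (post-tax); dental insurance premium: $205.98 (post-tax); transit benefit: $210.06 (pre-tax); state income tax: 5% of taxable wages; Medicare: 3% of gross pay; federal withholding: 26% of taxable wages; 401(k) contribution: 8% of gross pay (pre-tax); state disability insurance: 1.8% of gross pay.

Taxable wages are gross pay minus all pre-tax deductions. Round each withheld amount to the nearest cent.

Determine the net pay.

$1,250.68

Regular pay: 37 × $63.78 = $2,359.86
Overtime pay: 5 × $63.78 × 1.5 = $478.35
Gross pay = $2,359.86 + $478.35 = $2,838.21
401(k) contribution: $2,838.21 × 0.08 = $227.06
Transit benefit: $210.06
Pre-tax total = $227.06 + $210.06 = $437.12
Taxable wages = $2,838.21 − $437.12 = $2,401.09
Federal withholding: $2,401.09 × 0.26 = $624.28
State income tax: $2,401.09 × 0.05 = $120.05
State disability insurance: $2,838.21 × 0.018 = $51.09
Medicare: $2,838.21 × 0.03 = $85.15
Roth 401(k) contribution: $2,838.21 × 0.0225 = $63.86
Dental insurance premium: $205.98
Total deductions = $227.06 + $210.06 + $624.28 + $120.05 + $51.09 + $85.15 + $63.86 + $205.98 = $1,587.53
Net pay = $2,838.21 − $1,587.53 = $1,250.68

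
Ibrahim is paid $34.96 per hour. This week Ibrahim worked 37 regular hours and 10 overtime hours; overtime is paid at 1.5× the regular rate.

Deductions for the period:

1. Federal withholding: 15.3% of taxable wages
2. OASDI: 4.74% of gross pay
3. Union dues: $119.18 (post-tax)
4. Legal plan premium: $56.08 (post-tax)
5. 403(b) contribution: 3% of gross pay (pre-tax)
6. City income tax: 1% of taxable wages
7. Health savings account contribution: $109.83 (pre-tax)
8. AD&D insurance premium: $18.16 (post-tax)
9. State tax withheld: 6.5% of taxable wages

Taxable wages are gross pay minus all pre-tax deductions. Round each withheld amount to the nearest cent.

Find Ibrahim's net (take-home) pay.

$996.95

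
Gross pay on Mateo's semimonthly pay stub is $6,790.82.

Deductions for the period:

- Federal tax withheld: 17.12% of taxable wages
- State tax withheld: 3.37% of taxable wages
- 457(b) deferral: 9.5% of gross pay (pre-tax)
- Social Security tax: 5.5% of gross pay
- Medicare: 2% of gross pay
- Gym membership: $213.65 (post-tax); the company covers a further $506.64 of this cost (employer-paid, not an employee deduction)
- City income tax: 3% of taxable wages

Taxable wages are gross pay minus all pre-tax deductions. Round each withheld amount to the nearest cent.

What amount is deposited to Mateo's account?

$3,979.10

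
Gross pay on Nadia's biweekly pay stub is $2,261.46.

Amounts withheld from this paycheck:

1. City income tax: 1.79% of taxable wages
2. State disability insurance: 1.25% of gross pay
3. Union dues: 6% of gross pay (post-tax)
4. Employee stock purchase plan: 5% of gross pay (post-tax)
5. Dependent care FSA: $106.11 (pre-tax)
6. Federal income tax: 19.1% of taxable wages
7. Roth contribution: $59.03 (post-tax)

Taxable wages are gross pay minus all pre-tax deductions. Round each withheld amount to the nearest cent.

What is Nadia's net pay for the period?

$1,369.04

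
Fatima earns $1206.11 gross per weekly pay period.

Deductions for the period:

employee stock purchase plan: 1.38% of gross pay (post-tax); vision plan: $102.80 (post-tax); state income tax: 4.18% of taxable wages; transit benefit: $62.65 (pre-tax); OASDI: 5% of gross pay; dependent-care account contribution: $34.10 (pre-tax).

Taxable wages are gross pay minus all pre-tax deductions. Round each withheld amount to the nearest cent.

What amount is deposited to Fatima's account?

Dependent-care account contribution: $34.10
Transit benefit: $62.65
Pre-tax total = $34.10 + $62.65 = $96.75
Taxable wages = $1206.11 − $96.75 = $1109.36
State income tax: $1109.36 × 0.0418 = $46.37
OASDI: $1206.11 × 0.05 = $60.31
Vision plan: $102.80
Employee stock purchase plan: $1206.11 × 0.0138 = $16.64
Total deductions = $34.10 + $62.65 + $46.37 + $60.31 + $102.80 + $16.64 = $322.87
Net pay = $1206.11 − $322.87 = $883.24

$883.24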